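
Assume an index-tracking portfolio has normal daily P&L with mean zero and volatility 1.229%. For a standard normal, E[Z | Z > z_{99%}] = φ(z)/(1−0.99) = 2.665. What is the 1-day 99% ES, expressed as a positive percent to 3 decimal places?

3.275%

ES = 1.229% × 2.665 = 3.275%.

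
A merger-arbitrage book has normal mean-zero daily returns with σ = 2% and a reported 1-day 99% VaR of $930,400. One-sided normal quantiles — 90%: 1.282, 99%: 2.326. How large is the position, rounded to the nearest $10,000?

VaR as a fraction of value: z·σ = 2.326 × 2% = 4.652%.
Position = $930,400 / 0.04652 = $20,000,000.

$20,000,000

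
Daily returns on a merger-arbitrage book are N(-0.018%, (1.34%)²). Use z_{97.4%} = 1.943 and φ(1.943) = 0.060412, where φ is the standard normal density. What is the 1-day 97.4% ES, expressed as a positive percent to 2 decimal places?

3.13%

Tail multiplier: φ(z)/(1−α) = 0.060412 / 0.026 = 2.324.
ES = −(-0.018%) + 1.34% × 2.324 = 3.132%.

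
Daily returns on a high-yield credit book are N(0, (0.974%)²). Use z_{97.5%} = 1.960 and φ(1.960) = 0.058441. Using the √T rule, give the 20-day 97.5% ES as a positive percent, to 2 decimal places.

σ_{20d} = 0.974% × √20 = 4.356%.
ES multiplier = φ(z)/(1−α) = 0.058441/0.025 = 2.338.
ES = 4.356% × 2.338 = 10.184%.

10.18%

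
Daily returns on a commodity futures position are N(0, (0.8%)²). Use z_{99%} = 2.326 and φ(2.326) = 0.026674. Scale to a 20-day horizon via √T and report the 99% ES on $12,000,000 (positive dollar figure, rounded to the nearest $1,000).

$1,145,000

σ_{20d} = 0.8% × √20 = 3.578%.
ES multiplier = φ(z)/(1−α) = 0.026674/0.01 = 2.667.
ES = 3.578% × 2.667 = 9.543%; on $12,000,000: $1,145,160.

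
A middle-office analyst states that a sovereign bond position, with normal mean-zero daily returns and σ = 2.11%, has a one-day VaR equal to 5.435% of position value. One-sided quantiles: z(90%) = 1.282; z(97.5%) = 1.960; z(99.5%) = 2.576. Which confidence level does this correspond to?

99.5%

Implied z = VaR/σ = 5.435 / 2.11 = 2.576.
This matches z(99.5%) = 2.576.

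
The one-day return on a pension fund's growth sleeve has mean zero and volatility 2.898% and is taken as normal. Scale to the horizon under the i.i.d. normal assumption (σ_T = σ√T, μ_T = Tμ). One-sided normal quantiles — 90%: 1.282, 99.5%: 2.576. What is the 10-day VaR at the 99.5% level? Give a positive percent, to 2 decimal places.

σ_{10d} = 2.898% × √10 = 9.164%.
VaR = 2.576 × 9.164% = 23.606%.

23.61%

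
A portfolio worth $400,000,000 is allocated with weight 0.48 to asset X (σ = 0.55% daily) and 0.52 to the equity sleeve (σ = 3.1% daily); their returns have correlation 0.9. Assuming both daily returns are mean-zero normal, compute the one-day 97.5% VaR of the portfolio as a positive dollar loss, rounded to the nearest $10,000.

σ_p² = 0.48²·0.55² + 0.52²·3.1² + 2·0.9·0.48·0.52·0.55·3.1 = 3.4343 (%²).
σ_p = √3.4343 = 1.853%.
At 97.5%, z = 1.960.
VaR = 1.960 × 1.853% = 3.632%; on $400,000,000 that is $14,528,000.

$14,530,000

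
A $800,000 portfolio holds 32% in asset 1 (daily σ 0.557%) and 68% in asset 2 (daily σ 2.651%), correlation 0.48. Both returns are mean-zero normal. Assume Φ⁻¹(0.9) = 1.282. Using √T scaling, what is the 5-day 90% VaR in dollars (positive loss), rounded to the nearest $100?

σ_p = √(0.32²·0.557² + 0.68²·2.651² + 2·0.48·0.32·0.68·0.557·2.651) = 1.895%.
σ_{5d} = 1.895% × √5 = 4.237%.
VaR = 1.282 × 4.237% = 5.432%; on $800,000 that is $43,456.

$43,500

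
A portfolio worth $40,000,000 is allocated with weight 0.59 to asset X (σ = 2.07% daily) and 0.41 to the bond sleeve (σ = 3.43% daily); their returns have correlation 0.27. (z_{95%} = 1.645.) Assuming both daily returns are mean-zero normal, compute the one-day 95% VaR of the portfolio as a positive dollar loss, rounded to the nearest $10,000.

σ_p² = 0.59²·2.07² + 0.41²·3.43² + 2·0.27·0.59·0.41·2.07·3.43 = 4.3967 (%²).
σ_p = √4.3967 = 2.097%.
VaR = 1.645 × 2.097% = 3.450%; on $40,000,000 that is $1,380,000.

$1,380,000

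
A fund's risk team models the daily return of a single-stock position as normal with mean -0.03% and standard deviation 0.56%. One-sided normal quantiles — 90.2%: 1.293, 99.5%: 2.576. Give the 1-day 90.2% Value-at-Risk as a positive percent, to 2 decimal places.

VaR = −μ + z·σ = −(-0.03%) + 1.293 × 0.56% = 0.754%.

0.75%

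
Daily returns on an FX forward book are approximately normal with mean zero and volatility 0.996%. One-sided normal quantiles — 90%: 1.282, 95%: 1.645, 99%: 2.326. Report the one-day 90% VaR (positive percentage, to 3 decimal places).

VaR = z·σ = 1.282 × 0.996% = 1.277%.

1.277%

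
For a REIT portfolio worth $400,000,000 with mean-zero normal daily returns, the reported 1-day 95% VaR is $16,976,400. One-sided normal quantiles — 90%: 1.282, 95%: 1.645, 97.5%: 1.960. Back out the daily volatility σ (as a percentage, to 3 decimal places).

VaR as a fraction: $16,976,400 / $400,000,000 = 4.244%.
σ = VaR / z = 4.244% / 1.645 = 2.580%.

2.580%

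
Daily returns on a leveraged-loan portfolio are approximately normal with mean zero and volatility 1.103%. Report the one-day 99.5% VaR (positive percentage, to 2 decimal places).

At 99.5% one-sided, z = 2.576.
VaR = z·σ = 2.576 × 1.103% = 2.841%.

2.84%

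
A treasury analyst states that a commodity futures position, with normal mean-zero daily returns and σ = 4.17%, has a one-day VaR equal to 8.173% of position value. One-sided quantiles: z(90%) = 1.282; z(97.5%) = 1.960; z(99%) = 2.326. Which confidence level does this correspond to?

Implied z = VaR/σ = 8.173 / 4.17 = 1.960.
This matches z(97.5%) = 1.960.

97.5%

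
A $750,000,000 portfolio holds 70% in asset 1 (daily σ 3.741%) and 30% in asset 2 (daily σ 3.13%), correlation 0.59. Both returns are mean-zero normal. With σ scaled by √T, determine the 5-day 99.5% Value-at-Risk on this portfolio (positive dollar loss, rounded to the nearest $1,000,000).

σ_p = √(0.7²·3.741² + 0.3²·3.13² + 2·0.59·0.7·0.3·3.741·3.13) = 3.262%.
σ_{5d} = 3.262% × √5 = 7.294%.
z(99.5%) = 2.576.
VaR = 2.576 × 7.294% = 18.789%; on $750,000,000 that is $140,917,500.

$141,000,000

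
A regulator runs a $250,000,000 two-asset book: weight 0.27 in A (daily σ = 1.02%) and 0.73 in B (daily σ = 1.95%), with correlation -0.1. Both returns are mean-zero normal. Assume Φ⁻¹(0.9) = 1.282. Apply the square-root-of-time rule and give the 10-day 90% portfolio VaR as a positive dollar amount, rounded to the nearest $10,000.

$14,420,000

σ_p = √(0.27²·1.02² + 0.73²·1.95² + 2·-0.1·0.27·0.73·1.02·1.95) = 1.423%.
σ_{10d} = 1.423% × √10 = 4.500%.
VaR = 1.282 × 4.500% = 5.769%; on $250,000,000 that is $14,422,500.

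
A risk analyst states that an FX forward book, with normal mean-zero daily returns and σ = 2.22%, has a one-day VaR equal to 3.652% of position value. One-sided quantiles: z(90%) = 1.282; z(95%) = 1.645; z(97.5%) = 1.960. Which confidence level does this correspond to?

Implied z = VaR/σ = 3.652 / 2.22 = 1.645.
This matches z(95%) = 1.645.

95%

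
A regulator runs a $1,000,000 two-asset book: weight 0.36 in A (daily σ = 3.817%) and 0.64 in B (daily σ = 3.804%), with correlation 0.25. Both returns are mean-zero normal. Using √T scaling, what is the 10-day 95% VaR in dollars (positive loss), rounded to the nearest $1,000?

σ_p = √(0.36²·3.817² + 0.64²·3.804² + 2·0.25·0.36·0.64·3.817·3.804) = 3.080%.
σ_{10d} = 3.080% × √10 = 9.740%.
z(95%) = 1.645.
VaR = 1.645 × 9.740% = 16.022%; on $1,000,000 that is $160,220.

$160,000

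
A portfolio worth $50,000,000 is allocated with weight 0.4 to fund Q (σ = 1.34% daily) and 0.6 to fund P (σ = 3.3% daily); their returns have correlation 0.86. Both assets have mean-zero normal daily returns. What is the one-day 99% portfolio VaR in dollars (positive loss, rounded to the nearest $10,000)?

$2,860,000

σ_p² = 0.4²·1.34² + 0.6²·3.3² + 2·0.86·0.4·0.6·1.34·3.3 = 6.0331 (%²).
σ_p = √6.0331 = 2.456%.
At 99%, z = 2.326.
VaR = 2.326 × 2.456% = 5.713%; on $50,000,000 that is $2,856,500.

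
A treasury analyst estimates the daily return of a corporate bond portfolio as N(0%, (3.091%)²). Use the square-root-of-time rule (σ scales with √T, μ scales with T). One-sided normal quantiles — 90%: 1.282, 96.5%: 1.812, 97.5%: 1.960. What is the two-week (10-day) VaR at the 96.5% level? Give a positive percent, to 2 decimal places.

17.71%

σ_{10d} = 3.091% × √10 = 9.775%.
VaR = 1.812 × 9.775% = 17.712%.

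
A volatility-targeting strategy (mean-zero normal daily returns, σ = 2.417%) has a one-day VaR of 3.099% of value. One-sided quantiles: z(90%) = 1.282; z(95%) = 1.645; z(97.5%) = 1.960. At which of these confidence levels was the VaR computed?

90%

Implied z = VaR/σ = 3.099 / 2.417 = 1.282.
This matches z(90%) = 1.282.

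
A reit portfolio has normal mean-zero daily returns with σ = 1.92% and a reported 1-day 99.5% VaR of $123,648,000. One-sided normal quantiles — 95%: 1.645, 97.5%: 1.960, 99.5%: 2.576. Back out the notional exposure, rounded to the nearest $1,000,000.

VaR as a fraction of value: z·σ = 2.576 × 1.92% = 4.94592%.
Position = $123,648,000 / 0.0494592 = $2,500,000,000.

$2,500,000,000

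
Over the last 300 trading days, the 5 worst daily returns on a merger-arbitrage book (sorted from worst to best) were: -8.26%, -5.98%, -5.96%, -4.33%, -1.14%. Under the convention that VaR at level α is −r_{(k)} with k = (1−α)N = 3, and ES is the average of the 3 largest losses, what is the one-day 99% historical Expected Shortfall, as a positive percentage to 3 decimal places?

The 3 worst returns sum to -20.20%.
ES = −(-20.20%) / 3 = 6.7333…% ≈ 6.733%.

6.733%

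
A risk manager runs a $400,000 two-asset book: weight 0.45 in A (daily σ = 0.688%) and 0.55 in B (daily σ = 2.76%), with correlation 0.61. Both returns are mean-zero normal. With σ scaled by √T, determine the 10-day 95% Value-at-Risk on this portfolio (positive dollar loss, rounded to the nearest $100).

$35,900

σ_p = √(0.45²·0.688² + 0.55²·2.76² + 2·0.61·0.45·0.55·0.688·2.76) = 1.724%.
σ_{10d} = 1.724% × √10 = 5.452%.
z(95%) = 1.645.
VaR = 1.645 × 5.452% = 8.969%; on $400,000 that is $35,876.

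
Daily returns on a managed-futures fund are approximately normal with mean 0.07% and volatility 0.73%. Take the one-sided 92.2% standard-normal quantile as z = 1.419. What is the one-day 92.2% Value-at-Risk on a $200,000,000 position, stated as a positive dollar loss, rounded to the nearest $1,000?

$1,932,000

VaR = −μ + z·σ = −(0.07%) + 1.419 × 0.73% = 0.966%.
On $200,000,000: 0.00966 × $200,000,000 = $1,932,000.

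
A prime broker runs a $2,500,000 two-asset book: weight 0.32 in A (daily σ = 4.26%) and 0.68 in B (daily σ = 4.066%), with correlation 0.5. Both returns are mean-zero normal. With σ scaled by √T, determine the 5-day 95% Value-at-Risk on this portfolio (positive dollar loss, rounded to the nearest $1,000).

$335,000

σ_p = √(0.32²·4.26² + 0.68²·4.066² + 2·0.5·0.32·0.68·4.26·4.066) = 3.643%.
σ_{5d} = 3.643% × √5 = 8.146%.
z(95%) = 1.645.
VaR = 1.645 × 8.146% = 13.400%; on $2,500,000 that is $335,000.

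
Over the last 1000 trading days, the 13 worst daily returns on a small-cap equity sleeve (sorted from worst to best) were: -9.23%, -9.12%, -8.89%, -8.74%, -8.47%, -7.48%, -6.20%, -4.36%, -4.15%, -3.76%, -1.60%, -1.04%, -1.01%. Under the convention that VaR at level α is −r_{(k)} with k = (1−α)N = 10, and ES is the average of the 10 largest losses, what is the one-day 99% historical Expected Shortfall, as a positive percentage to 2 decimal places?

7.04%

The 10 worst returns sum to -70.40%.
ES = −(-70.40%) / 10 = 7.04%.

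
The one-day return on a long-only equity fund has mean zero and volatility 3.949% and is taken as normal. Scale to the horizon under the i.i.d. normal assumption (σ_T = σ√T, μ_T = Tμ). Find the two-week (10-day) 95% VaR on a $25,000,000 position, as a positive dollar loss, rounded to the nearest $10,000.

At 95%, z = 1.645.
σ_{10d} = 3.949% × √10 = 12.488%.
VaR = 1.645 × 12.488% = 20.543%.
On $25,000,000: 0.20543 × $25,000,000 = $5,135,750.

$5,140,000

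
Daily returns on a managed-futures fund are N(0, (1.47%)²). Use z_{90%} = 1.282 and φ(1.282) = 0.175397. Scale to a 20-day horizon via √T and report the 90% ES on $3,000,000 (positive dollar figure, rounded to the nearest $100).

$345,900

σ_{20d} = 1.47% × √20 = 6.574%.
ES multiplier = φ(z)/(1−α) = 0.175397/0.1 = 1.754.
ES = 6.574% × 1.754 = 11.531%; on $3,000,000: $345,930.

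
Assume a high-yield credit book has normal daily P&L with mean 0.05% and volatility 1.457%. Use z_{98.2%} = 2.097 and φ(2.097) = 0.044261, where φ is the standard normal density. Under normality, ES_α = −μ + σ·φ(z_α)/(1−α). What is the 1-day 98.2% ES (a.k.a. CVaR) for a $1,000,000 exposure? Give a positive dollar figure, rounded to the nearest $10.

$35,330

Tail multiplier: φ(z)/(1−α) = 0.044261 / 0.018 = 2.459.
ES = −(0.05%) + 1.457% × 2.459 = 3.533%.
On $1,000,000: 0.03533 × $1,000,000 = $35,330.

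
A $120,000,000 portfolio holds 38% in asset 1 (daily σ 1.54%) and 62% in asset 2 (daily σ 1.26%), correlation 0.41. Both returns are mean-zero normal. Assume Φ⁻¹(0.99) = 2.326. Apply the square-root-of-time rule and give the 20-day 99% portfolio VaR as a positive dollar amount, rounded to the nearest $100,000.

$14,400,000

σ_p = √(0.38²·1.54² + 0.62²·1.26² + 2·0.41·0.38·0.62·1.54·1.26) = 1.152%.
σ_{20d} = 1.152% × √20 = 5.152%.
VaR = 2.326 × 5.152% = 11.984%; on $120,000,000 that is $14,380,800.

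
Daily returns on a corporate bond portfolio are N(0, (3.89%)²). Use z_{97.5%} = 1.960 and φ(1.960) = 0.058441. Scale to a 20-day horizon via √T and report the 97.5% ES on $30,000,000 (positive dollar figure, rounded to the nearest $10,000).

$12,200,000

σ_{20d} = 3.89% × √20 = 17.397%.
ES multiplier = φ(z)/(1−α) = 0.058441/0.025 = 2.338.
ES = 17.397% × 2.338 = 40.674%; on $30,000,000: $12,202,200.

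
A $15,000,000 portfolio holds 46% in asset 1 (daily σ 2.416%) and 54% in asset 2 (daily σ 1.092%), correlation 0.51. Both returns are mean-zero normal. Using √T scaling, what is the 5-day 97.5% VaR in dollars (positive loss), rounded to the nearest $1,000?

σ_p = √(0.46²·2.416² + 0.54²·1.092² + 2·0.51·0.46·0.54·2.416·1.092) = 1.500%.
σ_{5d} = 1.500% × √5 = 3.354%.
z(97.5%) = 1.960.
VaR = 1.960 × 3.354% = 6.574%; on $15,000,000 that is $986,100.

$986,000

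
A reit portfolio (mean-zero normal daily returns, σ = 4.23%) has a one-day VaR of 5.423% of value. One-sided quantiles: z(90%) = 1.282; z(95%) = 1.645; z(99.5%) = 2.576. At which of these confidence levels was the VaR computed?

Implied z = VaR/σ = 5.423 / 4.23 = 1.282.
This matches z(90%) = 1.282.

90%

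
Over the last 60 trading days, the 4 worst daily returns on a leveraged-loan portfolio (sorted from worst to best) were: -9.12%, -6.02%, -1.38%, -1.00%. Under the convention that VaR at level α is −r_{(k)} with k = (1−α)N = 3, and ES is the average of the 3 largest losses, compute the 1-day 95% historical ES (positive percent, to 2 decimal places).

5.51%

The 3 worst returns sum to -16.52%.
ES = −(-16.52%) / 3 = 5.5066…% ≈ 5.51%.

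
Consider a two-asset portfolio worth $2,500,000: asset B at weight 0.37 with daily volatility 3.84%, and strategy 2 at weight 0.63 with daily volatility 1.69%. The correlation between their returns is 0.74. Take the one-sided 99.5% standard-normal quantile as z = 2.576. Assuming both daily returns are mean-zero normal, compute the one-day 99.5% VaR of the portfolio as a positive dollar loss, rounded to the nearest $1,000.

$150,000

σ_p² = 0.37²·3.84² + 0.63²·1.69² + 2·0.74·0.37·0.63·3.84·1.69 = 5.3911 (%²).
σ_p = √5.3911 = 2.322%.
VaR = 2.576 × 2.322% = 5.981%; on $2,500,000 that is $149,525.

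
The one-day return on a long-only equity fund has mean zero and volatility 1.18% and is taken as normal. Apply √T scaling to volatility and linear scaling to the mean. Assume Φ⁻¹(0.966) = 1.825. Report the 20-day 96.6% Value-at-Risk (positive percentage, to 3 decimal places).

σ_{20d} = 1.18% × √20 = 5.277%.
VaR = 1.825 × 5.277% = 9.631%.

9.631%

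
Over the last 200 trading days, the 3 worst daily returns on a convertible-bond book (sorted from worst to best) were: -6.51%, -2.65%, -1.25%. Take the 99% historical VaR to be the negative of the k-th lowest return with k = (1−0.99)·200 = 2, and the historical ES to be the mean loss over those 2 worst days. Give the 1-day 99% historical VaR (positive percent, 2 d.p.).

2.65%

k = 2; the 2nd lowest return is -2.65%, so VaR = 2.65%.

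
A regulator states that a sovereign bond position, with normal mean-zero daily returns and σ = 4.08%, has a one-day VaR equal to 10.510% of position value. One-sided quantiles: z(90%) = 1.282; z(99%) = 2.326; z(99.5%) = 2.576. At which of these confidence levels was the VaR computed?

99.5%

Implied z = VaR/σ = 10.510 / 4.08 = 2.576.
This matches z(99.5%) = 2.576.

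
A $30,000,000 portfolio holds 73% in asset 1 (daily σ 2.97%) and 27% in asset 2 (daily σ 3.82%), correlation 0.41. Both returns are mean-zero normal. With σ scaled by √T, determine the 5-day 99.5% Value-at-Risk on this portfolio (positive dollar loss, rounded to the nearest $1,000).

σ_p = √(0.73²·2.97² + 0.27²·3.82² + 2·0.41·0.73·0.27·2.97·3.82) = 2.756%.
σ_{5d} = 2.756% × √5 = 6.163%.
z(99.5%) = 2.576.
VaR = 2.576 × 6.163% = 15.876%; on $30,000,000 that is $4,762,800.

$4,763,000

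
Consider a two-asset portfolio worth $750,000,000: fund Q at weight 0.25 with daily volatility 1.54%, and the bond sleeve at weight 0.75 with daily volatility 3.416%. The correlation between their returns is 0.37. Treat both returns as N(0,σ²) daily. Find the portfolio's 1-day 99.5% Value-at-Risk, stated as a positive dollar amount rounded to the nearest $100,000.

σ_p² = 0.25²·1.54² + 0.75²·3.416² + 2·0.37·0.25·0.75·1.54·3.416 = 7.4420 (%²).
σ_p = √7.4420 = 2.728%.
At 99.5%, z = 2.576.
VaR = 2.576 × 2.728% = 7.027%; on $750,000,000 that is $52,702,500.

$52,700,000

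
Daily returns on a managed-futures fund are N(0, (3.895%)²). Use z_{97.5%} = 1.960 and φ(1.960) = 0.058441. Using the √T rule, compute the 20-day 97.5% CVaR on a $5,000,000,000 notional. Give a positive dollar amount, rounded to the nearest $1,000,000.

$2,036,000,000

σ_{20d} = 3.895% × √20 = 17.419%.
ES multiplier = φ(z)/(1−α) = 0.058441/0.025 = 2.338.
ES = 17.419% × 2.338 = 40.726%; on $5,000,000,000: $2,036,300,000.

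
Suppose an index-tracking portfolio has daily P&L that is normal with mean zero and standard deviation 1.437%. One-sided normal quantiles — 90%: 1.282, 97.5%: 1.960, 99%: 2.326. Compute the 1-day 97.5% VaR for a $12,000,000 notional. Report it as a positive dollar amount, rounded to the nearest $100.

$338,000

VaR = z·σ = 1.960 × 1.437% = 2.817%.
On $12,000,000: 0.02817 × $12,000,000 = $338,040.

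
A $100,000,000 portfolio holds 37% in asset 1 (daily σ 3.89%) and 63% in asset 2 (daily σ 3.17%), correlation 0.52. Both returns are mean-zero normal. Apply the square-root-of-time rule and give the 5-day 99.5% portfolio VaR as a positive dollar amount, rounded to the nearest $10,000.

$17,330,000

σ_p = √(0.37²·3.89² + 0.63²·3.17² + 2·0.52·0.37·0.63·3.89·3.17) = 3.008%.
σ_{5d} = 3.008% × √5 = 6.726%.
z(99.5%) = 2.576.
VaR = 2.576 × 6.726% = 17.326%; on $100,000,000 that is $17,326,000.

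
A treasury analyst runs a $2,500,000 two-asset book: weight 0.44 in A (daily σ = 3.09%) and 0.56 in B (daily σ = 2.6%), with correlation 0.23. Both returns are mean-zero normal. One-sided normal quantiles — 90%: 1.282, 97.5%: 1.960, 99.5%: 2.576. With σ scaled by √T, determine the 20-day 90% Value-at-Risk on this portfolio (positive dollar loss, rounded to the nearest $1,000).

$317,000

σ_p = √(0.44²·3.09² + 0.56²·2.6² + 2·0.23·0.44·0.56·3.09·2.6) = 2.209%.
σ_{20d} = 2.209% × √20 = 9.879%.
VaR = 1.282 × 9.879% = 12.665%; on $2,500,000 that is $316,625.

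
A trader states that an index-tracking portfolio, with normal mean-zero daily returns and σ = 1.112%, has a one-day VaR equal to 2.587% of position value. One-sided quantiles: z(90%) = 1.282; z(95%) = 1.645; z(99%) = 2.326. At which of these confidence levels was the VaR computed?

Implied z = VaR/σ = 2.587 / 1.112 = 2.326.
This matches z(99%) = 2.326.

99%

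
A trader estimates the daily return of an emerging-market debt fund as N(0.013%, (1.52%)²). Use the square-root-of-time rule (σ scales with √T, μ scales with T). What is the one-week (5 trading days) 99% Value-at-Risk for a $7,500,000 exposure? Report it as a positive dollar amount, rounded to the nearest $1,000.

At 99%, z = 2.326.
σ_{5d} = 1.52% × √5 = 3.399%; μ_{5d} = 5 × 0.013% = 0.065%.
VaR = −(0.065%) + 2.326 × 3.399% = 7.841%.
On $7,500,000: 0.07841 × $7,500,000 = $588,075.

$588,000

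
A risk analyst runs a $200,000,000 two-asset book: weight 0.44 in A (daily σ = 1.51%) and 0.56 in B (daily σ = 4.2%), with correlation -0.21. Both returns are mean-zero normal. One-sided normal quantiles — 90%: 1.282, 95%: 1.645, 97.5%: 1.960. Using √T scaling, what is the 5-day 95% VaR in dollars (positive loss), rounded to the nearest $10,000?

$16,960,000

σ_p = √(0.44²·1.51² + 0.56²·4.2² + 2·-0.21·0.44·0.56·1.51·4.2) = 2.306%.
σ_{5d} = 2.306% × √5 = 5.156%.
VaR = 1.645 × 5.156% = 8.482%; on $200,000,000 that is $16,964,000.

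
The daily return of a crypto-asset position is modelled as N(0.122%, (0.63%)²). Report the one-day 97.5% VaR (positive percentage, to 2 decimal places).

At 97.5% one-sided, z = 1.960.
VaR = −μ + z·σ = −(0.122%) + 1.960 × 0.63% = 1.113%.

1.11%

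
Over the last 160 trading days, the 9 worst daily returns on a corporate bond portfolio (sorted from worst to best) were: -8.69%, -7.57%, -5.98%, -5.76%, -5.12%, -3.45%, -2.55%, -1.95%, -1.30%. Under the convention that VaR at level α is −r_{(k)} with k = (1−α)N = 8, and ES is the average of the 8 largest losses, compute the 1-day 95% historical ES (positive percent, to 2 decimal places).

The 8 worst returns sum to -41.07%.
ES = −(-41.07%) / 8 = 5.13375% ≈ 5.13%.

5.13%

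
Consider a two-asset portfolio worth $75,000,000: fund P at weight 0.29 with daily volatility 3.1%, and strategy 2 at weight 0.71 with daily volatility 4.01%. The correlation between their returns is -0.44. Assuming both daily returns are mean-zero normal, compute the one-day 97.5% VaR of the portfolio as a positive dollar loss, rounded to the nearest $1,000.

σ_p² = 0.29²·3.1² + 0.71²·4.01² + 2·-0.44·0.29·0.71·3.1·4.01 = 6.6618 (%²).
σ_p = √6.6618 = 2.581%.
At 97.5%, z = 1.960.
VaR = 1.960 × 2.581% = 5.059%; on $75,000,000 that is $3,794,250.

$3,794,000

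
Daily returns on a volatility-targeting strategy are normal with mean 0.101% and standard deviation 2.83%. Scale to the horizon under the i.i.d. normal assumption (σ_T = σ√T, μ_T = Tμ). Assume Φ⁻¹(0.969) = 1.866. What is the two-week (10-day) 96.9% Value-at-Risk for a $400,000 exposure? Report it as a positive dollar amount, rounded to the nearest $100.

σ_{10d} = 2.83% × √10 = 8.949%; μ_{10d} = 10 × 0.101% = 1.010%.
VaR = −(1.010%) + 1.866 × 8.949% = 15.689%.
On $400,000: 0.15689 × $400,000 = $62,756.

$62,800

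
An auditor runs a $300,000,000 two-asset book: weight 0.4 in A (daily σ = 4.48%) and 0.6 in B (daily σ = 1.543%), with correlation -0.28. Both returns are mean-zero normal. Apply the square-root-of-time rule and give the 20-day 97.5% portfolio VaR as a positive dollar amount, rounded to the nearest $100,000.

$46,600,000

σ_p = √(0.4²·4.48² + 0.6²·1.543² + 2·-0.28·0.4·0.6·4.48·1.543) = 1.772%.
σ_{20d} = 1.772% × √20 = 7.925%.
z(97.5%) = 1.960.
VaR = 1.960 × 7.925% = 15.533%; on $300,000,000 that is $46,599,000.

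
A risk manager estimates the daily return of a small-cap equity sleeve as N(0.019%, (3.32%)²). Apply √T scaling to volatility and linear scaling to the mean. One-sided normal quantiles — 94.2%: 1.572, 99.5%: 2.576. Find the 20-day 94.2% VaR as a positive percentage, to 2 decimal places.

σ_{20d} = 3.32% × √20 = 14.847%; μ_{20d} = 20 × 0.019% = 0.380%.
VaR = −(0.380%) + 1.572 × 14.847% = 22.959%.

22.96%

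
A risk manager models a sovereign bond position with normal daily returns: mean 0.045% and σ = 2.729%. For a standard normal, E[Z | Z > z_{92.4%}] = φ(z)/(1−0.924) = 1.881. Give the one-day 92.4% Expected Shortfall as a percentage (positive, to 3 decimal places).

ES = −(0.045%) + 2.729% × 1.881 = 5.088%.

5.088%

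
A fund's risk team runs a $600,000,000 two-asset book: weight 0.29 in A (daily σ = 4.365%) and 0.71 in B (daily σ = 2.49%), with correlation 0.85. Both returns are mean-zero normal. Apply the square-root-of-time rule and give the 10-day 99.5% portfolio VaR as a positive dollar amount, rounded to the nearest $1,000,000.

σ_p = √(0.29²·4.365² + 0.71²·2.49² + 2·0.85·0.29·0.71·4.365·2.49) = 2.921%.
σ_{10d} = 2.921% × √10 = 9.237%.
z(99.5%) = 2.576.
VaR = 2.576 × 9.237% = 23.795%; on $600,000,000 that is $142,770,000.

$143,000,000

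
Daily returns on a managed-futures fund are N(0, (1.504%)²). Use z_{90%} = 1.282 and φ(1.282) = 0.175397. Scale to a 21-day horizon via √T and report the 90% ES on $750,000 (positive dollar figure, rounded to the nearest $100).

$90,700

σ_{21d} = 1.504% × √21 = 6.892%.
ES multiplier = φ(z)/(1−α) = 0.175397/0.1 = 1.754.
ES = 6.892% × 1.754 = 12.089%; on $750,000: $90,668.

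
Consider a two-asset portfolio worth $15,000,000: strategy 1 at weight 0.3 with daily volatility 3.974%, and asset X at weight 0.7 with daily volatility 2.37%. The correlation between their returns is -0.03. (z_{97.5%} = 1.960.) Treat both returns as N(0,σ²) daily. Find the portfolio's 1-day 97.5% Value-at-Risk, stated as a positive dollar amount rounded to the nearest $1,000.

$592,000

σ_p² = 0.3²·3.974² + 0.7²·2.37² + 2·-0.03·0.3·0.7·3.974·2.37 = 4.0550 (%²).
σ_p = √4.0550 = 2.014%.
VaR = 1.960 × 2.014% = 3.947%; on $15,000,000 that is $592,050.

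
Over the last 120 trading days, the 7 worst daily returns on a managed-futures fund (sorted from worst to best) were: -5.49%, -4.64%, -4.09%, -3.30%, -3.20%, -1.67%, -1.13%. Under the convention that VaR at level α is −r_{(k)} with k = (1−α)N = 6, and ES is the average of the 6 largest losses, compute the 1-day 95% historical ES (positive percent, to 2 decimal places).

3.73%

The 6 worst returns sum to -22.39%.
ES = −(-22.39%) / 6 = 3.7316…% ≈ 3.73%.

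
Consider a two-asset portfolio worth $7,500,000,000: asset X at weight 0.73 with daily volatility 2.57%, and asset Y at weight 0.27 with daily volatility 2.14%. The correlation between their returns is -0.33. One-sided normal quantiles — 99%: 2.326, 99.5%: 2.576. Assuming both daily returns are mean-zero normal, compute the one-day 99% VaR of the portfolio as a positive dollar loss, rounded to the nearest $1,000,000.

σ_p² = 0.73²·2.57² + 0.27²·2.14² + 2·-0.33·0.73·0.27·2.57·2.14 = 3.1382 (%²).
σ_p = √3.1382 = 1.771%.
VaR = 2.326 × 1.771% = 4.119%; on $7,500,000,000 that is $308,925,000.

$309,000,000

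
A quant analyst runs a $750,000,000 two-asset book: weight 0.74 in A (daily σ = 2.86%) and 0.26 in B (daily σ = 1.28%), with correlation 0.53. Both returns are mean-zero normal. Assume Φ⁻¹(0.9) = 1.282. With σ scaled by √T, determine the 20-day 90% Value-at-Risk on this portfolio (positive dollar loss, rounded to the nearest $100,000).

σ_p = √(0.74²·2.86² + 0.26²·1.28² + 2·0.53·0.74·0.26·2.86·1.28) = 2.310%.
σ_{20d} = 2.310% × √20 = 10.331%.
VaR = 1.282 × 10.331% = 13.244%; on $750,000,000 that is $99,330,000.

$99,300,000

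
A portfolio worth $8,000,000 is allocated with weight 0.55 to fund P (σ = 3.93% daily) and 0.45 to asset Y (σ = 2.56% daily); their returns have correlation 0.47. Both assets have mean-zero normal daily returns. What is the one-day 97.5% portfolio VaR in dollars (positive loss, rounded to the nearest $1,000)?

$453,000

σ_p² = 0.55²·3.93² + 0.45²·2.56² + 2·0.47·0.55·0.45·3.93·2.56 = 8.3398 (%²).
σ_p = √8.3398 = 2.888%.
At 97.5%, z = 1.960.
VaR = 1.960 × 2.888% = 5.660%; on $8,000,000 that is $452,800.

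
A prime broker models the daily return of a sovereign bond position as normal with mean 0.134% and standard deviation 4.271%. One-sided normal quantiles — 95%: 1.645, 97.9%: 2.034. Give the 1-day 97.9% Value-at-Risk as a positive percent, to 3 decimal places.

VaR = −μ + z·σ = −(0.134%) + 2.034 × 4.271% = 8.553%.

8.553%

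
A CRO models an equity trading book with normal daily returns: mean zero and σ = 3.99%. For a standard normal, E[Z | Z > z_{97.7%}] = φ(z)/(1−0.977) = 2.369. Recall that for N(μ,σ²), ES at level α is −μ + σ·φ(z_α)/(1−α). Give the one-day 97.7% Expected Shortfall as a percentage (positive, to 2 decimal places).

9.45%

ES = 3.99% × 2.369 = 9.452%.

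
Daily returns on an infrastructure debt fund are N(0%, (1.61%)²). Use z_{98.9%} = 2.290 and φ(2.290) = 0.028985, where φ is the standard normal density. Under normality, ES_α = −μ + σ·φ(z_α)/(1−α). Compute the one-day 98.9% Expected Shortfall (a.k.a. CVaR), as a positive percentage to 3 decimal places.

Tail multiplier: φ(z)/(1−α) = 0.028985 / 0.011 = 2.635.
ES = 1.61% × 2.635 = 4.242%.

4.242%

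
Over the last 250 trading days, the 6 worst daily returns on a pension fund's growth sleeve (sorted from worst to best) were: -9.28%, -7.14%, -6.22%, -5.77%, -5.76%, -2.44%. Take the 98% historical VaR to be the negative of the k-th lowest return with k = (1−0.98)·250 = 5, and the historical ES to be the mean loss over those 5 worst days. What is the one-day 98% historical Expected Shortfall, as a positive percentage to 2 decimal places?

The 5 worst returns sum to -34.17%.
ES = −(-34.17%) / 5 = 6.834% ≈ 6.83%.

6.83%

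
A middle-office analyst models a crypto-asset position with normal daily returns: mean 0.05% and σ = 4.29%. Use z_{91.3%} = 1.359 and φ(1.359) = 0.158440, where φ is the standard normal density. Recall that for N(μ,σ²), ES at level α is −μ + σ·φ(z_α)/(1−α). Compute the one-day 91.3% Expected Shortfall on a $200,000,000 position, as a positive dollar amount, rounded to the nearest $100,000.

$15,500,000

Tail multiplier: φ(z)/(1−α) = 0.158440 / 0.087 = 1.821.
ES = −(0.05%) + 4.29% × 1.821 = 7.762%.
On $200,000,000: 0.07762 × $200,000,000 = $15,524,000.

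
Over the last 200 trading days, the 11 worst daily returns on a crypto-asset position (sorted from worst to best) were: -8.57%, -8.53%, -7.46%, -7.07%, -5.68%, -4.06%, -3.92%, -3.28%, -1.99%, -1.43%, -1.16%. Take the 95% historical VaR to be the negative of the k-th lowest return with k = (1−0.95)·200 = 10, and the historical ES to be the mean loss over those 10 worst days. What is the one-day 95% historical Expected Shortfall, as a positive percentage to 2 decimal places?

5.20%

The 10 worst returns sum to -51.99%.
ES = −(-51.99%) / 10 = 5.199% ≈ 5.20%.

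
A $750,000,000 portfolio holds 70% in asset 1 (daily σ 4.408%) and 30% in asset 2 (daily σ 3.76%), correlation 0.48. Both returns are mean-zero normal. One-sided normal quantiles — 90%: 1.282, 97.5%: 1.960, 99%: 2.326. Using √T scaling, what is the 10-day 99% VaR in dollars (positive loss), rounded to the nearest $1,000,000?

σ_p = √(0.7²·4.408² + 0.3²·3.76² + 2·0.48·0.7·0.3·4.408·3.76) = 3.760%.
σ_{10d} = 3.760% × √10 = 11.890%.
VaR = 2.326 × 11.890% = 27.656%; on $750,000,000 that is $207,420,000.

$207,000,000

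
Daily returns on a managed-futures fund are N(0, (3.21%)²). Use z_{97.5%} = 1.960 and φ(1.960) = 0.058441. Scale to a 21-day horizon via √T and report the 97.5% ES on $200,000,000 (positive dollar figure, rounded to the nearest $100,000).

σ_{21d} = 3.21% × √21 = 14.710%.
ES multiplier = φ(z)/(1−α) = 0.058441/0.025 = 2.338.
ES = 14.710% × 2.338 = 34.392%; on $200,000,000: $68,784,000.

$68,800,000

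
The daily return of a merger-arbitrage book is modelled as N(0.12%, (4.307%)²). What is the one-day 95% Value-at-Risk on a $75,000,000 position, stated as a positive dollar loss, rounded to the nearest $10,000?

$5,220,000

At 95% one-sided, z = 1.645.
VaR = −μ + z·σ = −(0.12%) + 1.645 × 4.307% = 6.965%.
On $75,000,000: 0.06965 × $75,000,000 = $5,223,750.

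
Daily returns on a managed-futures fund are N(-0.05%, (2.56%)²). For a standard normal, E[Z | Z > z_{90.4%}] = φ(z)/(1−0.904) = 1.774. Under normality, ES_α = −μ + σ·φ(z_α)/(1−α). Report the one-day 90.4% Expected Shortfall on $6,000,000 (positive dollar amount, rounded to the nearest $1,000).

$275,000

ES = −(-0.05%) + 2.56% × 1.774 = 4.591%.
On $6,000,000: 0.04591 × $6,000,000 = $275,460.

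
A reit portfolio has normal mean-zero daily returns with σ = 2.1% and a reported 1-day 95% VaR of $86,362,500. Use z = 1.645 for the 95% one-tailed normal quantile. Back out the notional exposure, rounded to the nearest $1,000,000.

$2,500,000,000

VaR as a fraction of value: z·σ = 1.645 × 2.1% = 3.4545%.
Position = $86,362,500 / 0.034545 = $2,500,000,000.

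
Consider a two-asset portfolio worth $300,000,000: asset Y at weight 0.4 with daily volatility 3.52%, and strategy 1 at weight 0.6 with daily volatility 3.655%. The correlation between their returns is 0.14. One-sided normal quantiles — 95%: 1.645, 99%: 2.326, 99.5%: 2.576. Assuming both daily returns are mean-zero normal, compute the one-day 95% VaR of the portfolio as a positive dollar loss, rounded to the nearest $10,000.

σ_p² = 0.4²·3.52² + 0.6²·3.655² + 2·0.14·0.4·0.6·3.52·3.655 = 7.6563 (%²).
σ_p = √7.6563 = 2.767%.
VaR = 1.645 × 2.767% = 4.552%; on $300,000,000 that is $13,656,000.

$13,660,000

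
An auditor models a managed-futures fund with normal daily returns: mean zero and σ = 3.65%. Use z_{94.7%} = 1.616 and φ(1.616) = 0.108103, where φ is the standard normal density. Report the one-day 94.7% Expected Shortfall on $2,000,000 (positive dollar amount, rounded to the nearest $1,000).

$149,000

Tail multiplier: φ(z)/(1−α) = 0.108103 / 0.053 = 2.040.
ES = 3.65% × 2.040 = 7.446%.
On $2,000,000: 0.07446 × $2,000,000 = $148,920.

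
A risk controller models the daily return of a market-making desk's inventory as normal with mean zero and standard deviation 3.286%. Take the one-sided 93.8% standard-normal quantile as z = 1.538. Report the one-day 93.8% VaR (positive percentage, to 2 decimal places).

VaR = z·σ = 1.538 × 3.286% = 5.054%.

5.05%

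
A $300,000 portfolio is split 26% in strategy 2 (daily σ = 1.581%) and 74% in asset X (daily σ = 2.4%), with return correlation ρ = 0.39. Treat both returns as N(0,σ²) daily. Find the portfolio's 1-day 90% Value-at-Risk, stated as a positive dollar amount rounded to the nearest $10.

σ_p² = 0.26²·1.581² + 0.74²·2.4² + 2·0.39·0.26·0.74·1.581·2.4 = 3.8926 (%²).
σ_p = √3.8926 = 1.973%.
At 90%, z = 1.282.
VaR = 1.282 × 1.973% = 2.529%; on $300,000 that is $7,587.

$7,590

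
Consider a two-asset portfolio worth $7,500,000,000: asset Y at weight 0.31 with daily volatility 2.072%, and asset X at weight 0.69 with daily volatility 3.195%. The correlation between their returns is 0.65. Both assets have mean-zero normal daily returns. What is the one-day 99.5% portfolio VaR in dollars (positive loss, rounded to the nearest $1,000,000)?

σ_p² = 0.31²·2.072² + 0.69²·3.195² + 2·0.65·0.31·0.69·2.072·3.195 = 7.1135 (%²).
σ_p = √7.1135 = 2.667%.
At 99.5%, z = 2.576.
VaR = 2.576 × 2.667% = 6.870%; on $7,500,000,000 that is $515,250,000.

$515,000,000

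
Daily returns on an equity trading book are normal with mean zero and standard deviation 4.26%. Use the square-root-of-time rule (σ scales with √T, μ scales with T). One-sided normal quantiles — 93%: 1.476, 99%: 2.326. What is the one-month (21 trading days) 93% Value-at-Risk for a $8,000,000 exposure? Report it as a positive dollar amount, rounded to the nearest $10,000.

$2,310,000

σ_{21d} = 4.26% × √21 = 19.522%.
VaR = 1.476 × 19.522% = 28.814%.
On $8,000,000: 0.28814 × $8,000,000 = $2,305,120.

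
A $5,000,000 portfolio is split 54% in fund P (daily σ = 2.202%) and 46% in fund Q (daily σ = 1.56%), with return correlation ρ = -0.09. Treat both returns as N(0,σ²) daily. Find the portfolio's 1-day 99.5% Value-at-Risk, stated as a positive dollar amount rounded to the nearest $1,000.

$172,000

σ_p² = 0.54²·2.202² + 0.46²·1.56² + 2·-0.09·0.54·0.46·2.202·1.56 = 1.7753 (%²).
σ_p = √1.7753 = 1.332%.
At 99.5%, z = 2.576.
VaR = 2.576 × 1.332% = 3.431%; on $5,000,000 that is $171,550.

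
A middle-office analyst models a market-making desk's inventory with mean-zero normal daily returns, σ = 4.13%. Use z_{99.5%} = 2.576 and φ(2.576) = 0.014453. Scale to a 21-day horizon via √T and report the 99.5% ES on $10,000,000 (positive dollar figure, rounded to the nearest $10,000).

σ_{21d} = 4.13% × √21 = 18.926%.
ES multiplier = φ(z)/(1−α) = 0.014453/0.005 = 2.891.
ES = 18.926% × 2.891 = 54.715%; on $10,000,000: $5,471,500.

$5,470,000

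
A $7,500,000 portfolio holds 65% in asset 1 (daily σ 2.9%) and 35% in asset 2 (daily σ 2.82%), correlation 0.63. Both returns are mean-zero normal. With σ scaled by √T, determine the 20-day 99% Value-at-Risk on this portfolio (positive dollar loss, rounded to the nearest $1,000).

σ_p = √(0.65²·2.9² + 0.35²·2.82² + 2·0.63·0.65·0.35·2.9·2.82) = 2.621%.
σ_{20d} = 2.621% × √20 = 11.721%.
z(99%) = 2.326.
VaR = 2.326 × 11.721% = 27.263%; on $7,500,000 that is $2,044,725.

$2,045,000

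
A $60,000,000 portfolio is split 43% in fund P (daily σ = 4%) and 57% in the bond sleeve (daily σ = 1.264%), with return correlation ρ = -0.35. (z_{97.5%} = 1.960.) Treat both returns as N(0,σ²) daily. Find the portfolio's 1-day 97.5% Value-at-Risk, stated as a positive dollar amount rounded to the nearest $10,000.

$1,900,000

σ_p² = 0.43²·4² + 0.57²·1.264² + 2·-0.35·0.43·0.57·4·1.264 = 2.6100 (%²).
σ_p = √2.6100 = 1.616%.
VaR = 1.960 × 1.616% = 3.167%; on $60,000,000 that is $1,900,200.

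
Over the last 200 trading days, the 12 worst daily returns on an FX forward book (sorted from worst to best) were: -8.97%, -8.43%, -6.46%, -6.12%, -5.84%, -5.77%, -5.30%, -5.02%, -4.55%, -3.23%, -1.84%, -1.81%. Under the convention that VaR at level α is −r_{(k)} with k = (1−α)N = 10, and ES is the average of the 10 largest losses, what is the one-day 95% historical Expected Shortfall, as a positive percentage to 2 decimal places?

5.97%

The 10 worst returns sum to -59.69%.
ES = −(-59.69%) / 10 = 5.969% ≈ 5.97%.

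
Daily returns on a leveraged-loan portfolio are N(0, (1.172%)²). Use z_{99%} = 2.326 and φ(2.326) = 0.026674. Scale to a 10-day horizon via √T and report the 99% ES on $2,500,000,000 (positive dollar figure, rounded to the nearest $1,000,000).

$247,000,000

σ_{10d} = 1.172% × √10 = 3.706%.
ES multiplier = φ(z)/(1−α) = 0.026674/0.01 = 2.667.
ES = 3.706% × 2.667 = 9.884%; on $2,500,000,000: $247,100,000.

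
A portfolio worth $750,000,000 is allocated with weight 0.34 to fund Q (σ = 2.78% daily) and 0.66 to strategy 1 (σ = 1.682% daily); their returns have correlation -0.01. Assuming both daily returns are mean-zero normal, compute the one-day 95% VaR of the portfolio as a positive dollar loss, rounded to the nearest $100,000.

$17,900,000

σ_p² = 0.34²·2.78² + 0.66²·1.682² + 2·-0.01·0.34·0.66·2.78·1.682 = 2.1048 (%²).
σ_p = √2.1048 = 1.451%.
At 95%, z = 1.645.
VaR = 1.645 × 1.451% = 2.387%; on $750,000,000 that is $17,902,500.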